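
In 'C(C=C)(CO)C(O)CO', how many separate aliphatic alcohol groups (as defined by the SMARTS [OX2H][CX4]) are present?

[OX2H][CX4] is the SMARTS for an aliphatic alcohol: a hydroxyl oxygen bound to an sp3 (X4) carbon.
The molecule carries 3 separate instances of a hydroxyl group (-OH) meeting every constraint; each maps to a distinct set of atoms, giving 3 matches.

3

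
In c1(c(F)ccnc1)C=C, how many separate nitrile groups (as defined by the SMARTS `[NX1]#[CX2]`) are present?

0

[NX1]#[CX2] is the SMARTS for a nitrile: a nitrogen triple-bonded to a two-connected carbon.
No fragment in the molecule satisfies every constraint, giving 0 matches.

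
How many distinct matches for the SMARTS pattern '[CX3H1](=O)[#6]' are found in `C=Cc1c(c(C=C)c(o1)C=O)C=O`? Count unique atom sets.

[CX3H1](=O)[#6] is the SMARTS for an aldehyde: an sp2 carbon with one H, double-bonded to O and single-bonded to carbon.
The molecule carries 2 separate instances of an aldehyde (-CHO) meeting every constraint; each maps to a distinct set of atoms, giving 2 matches.

2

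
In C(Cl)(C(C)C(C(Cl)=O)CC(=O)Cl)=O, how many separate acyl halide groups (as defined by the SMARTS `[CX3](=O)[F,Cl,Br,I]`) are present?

[CX3](=O)[F,Cl,Br,I] is the SMARTS for an acyl halide: a carbonyl carbon bonded to a halogen.
The molecule carries 3 separate instances of an acyl chloride (-C(=O)Cl) meeting every constraint; each maps to a distinct set of atoms, giving 3 matches.

3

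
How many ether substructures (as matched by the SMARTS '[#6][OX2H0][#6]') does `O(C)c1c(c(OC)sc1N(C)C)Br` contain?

[#6][OX2H0][#6] is the SMARTS for an ether: an aliphatic oxygen bridging two carbons with no H on the oxygen.
The molecule carries 2 separate instances of a methoxy ether (-OCH3) meeting every constraint; each maps to a distinct set of atoms, giving 2 matches.

2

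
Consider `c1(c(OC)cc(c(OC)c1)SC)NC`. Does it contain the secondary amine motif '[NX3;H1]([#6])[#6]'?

The pattern [NX3;H1]([#6])[#6] describes a trivalent nitrogen with one H, bonded to two carbons — a secondary amine.
The molecule carries an N-methylamino group (-NHCH3), whose atoms satisfy every constraint of the query, so the pattern matches.

Yes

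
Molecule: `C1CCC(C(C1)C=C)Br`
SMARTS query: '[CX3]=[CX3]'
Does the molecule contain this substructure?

Yes

The pattern [CX3]=[CX3] describes a non-aromatic C=C double bond between two sp2 carbons — an alkene.
The molecule carries a vinyl group (-CH=CH2), whose atoms satisfy every constraint of the query, so the pattern matches.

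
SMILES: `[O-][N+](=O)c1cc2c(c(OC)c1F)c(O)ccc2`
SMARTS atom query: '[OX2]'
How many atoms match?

2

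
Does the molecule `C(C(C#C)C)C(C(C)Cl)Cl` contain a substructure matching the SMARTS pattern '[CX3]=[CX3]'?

The pattern [CX3]=[CX3] describes a non-aromatic C=C double bond between two sp2 carbons — an alkene.
The closest candidate here is an ethynyl group (-C#CH), but the C-C bond is a triple bond, not a double bond. No other fragment satisfies the full query, so there is no match.

No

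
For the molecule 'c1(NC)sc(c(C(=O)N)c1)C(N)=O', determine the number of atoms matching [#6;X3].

6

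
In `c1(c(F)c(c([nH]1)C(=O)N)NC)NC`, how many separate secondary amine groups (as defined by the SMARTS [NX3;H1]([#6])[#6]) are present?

2

[NX3;H1]([#6])[#6] is the SMARTS for a secondary amine: a trivalent nitrogen with one H, bonded to two carbons.
The molecule carries 2 separate instances of an N-methylamino group (-NHCH3) meeting every constraint; each maps to a distinct set of atoms, giving 2 matches.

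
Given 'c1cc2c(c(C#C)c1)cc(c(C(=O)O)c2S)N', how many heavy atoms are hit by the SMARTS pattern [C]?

3

Check the 17 heavy atoms by environment: 10× c (aromatic) → no; 3× C → match; 2× O → no; 1× N → no; 1× S → no.
That gives 3 matching atoms.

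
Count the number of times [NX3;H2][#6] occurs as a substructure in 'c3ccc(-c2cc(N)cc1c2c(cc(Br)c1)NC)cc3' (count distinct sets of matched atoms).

1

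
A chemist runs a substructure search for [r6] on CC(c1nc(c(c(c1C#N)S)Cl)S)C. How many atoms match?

The query [r6] means: r6 matches atoms in a six-membered ring.
Check the 14 heavy atoms by environment: 1× n (aromatic, in 6-ring) → match; 5× c (aromatic, in 6-ring) → match; 4× C (acyclic) → no; 1× N (acyclic) → no; 2× S (acyclic) → no; 1× Cl (acyclic) → no.
Summing the matching environments: 1 + 5 = 6 matching atoms.

6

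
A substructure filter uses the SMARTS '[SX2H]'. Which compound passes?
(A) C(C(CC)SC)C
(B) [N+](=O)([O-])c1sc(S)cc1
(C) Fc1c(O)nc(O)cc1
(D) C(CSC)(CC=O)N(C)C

B

[SX2H] describes an aliphatic sulfur with two connections, one being H (a thiol).
(A) has a methylthio ether (-SCH3) but the sulfur has H0 (bonded to two carbons), not H1.
(B) contains a thiol (-SH), which satisfies every atom and bond constraint.
(C) has a hydroxyl group (-OH) but it is an -OH, not an -SH.
(D) has a methylthio ether (-SCH3) but the sulfur has H0 (bonded to two carbons), not H1.
So the answer is (B).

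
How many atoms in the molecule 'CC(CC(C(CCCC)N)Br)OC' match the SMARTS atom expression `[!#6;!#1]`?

3

The query [!#6;!#1] means: not carbon and not hydrogen — any heteroatom.
Check the 13 heavy atoms by environment: 10× C → no; 1× Br → match; 1× O → match; 1× N → match.
Summing the matching environments: 1 + 1 + 1 = 3 matching atoms.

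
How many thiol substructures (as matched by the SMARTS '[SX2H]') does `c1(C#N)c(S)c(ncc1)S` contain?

2

[SX2H] is the SMARTS for a thiol: an aliphatic sulfur with two connections, one being H.
The molecule carries 2 separate instances of a thiol (-SH) meeting every constraint; each maps to a distinct set of atoms, giving 2 matches.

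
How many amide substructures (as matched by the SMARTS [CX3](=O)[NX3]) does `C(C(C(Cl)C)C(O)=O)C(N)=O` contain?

[CX3](=O)[NX3] is the SMARTS for an amide: a carbonyl carbon bonded to a trivalent nitrogen.
Exactly one fragment in the molecule meets all constraints, giving 1 match.

1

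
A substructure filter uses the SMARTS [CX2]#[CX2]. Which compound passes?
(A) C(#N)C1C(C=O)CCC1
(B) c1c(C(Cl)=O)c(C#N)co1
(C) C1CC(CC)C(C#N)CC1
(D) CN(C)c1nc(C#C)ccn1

D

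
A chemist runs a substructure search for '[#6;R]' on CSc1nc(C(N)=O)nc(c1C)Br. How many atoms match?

4

The query [#6;R] means: carbon that is part of a ring.
Check the 13 heavy atoms by environment: 2× n (aromatic, in 6-ring) → no; 4× c (aromatic, in 6-ring) → match; 1× Br (acyclic) → no; 3× C (acyclic) → no; 1× S (acyclic) → no; 1× O (acyclic) → no; 1× N (acyclic) → no.
That gives 4 matching atoms.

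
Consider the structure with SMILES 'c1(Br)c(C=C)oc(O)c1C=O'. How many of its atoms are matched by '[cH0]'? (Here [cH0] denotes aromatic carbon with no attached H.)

4

The query [cH0] means: aromatic carbon with no attached hydrogen (substituted or ring-fusion).
Check the 11 heavy atoms by environment: 1× o (aromatic, H0) → no; 4× c (aromatic, H0) → match; 1× Br (H0) → no; 2× C (H1) → no; 1× O (H0) → no; 1× C (H2) → no; 1× O (H1) → no.
That gives 4 matching atoms.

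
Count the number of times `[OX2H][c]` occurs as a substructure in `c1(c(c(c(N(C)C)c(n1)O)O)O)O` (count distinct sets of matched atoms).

4

[OX2H][c] is the SMARTS for a phenol: a hydroxyl oxygen attached to an aromatic carbon.
The molecule carries 4 separate instances of a hydroxyl group (-OH) meeting every constraint; each maps to a distinct set of atoms, giving 4 matches.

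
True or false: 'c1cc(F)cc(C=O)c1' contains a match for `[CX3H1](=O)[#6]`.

The pattern [CX3H1](=O)[#6] describes an sp2 carbon with one H, double-bonded to O and single-bonded to carbon — an aldehyde.
The molecule carries an aldehyde (-CHO), whose atoms satisfy every constraint of the query, so the pattern matches.

True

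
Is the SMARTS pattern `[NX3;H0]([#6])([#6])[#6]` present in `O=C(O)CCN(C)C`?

The pattern [NX3;H0]([#6])([#6])[#6] describes a trivalent nitrogen with no H, bonded to three carbons — a tertiary amine.
The molecule carries a dimethylamino group (-N(CH3)2), whose atoms satisfy every constraint of the query, so the pattern matches.

Yes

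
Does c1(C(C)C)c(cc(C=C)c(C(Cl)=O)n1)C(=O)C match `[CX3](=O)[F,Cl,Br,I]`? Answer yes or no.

The pattern [CX3](=O)[F,Cl,Br,I] describes a carbonyl carbon bonded to a halogen — an acyl halide.
The molecule carries an acyl chloride (-C(=O)Cl), whose atoms satisfy every constraint of the query, so the pattern matches.

Yes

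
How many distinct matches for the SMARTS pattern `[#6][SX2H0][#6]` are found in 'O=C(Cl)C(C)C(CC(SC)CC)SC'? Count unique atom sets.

[#6][SX2H0][#6] is the SMARTS for a thioether: an aliphatic sulfur bridging two carbons with no H on the sulfur.
The molecule carries 2 separate instances of a methylthio ether (-SCH3) meeting every constraint; each maps to a distinct set of atoms, giving 2 matches.

2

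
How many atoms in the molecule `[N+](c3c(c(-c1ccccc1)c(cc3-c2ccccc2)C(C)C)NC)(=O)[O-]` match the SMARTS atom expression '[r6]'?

18

The query [r6] means: r6 matches atoms in a six-membered ring.
Check the 26 heavy atoms by environment: 18× c (aromatic, in 6-ring) → match; 4× C (acyclic) → no; 1× N (acyclic) → no; 1× N (charge +1, acyclic) → no; 1× O (charge -1, acyclic) → no; 1× O (acyclic) → no.
That gives 18 matching atoms.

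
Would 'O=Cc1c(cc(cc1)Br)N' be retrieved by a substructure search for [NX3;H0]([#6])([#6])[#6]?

No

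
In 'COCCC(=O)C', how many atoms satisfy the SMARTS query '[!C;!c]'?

The query [!C;!c] means: neither aliphatic nor aromatic carbon — same as [!#6].
Check the 7 heavy atoms by environment: 5× C → no; 2× O → match.
That gives 2 matching atoms.

2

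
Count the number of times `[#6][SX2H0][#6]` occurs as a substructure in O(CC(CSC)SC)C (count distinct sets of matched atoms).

[#6][SX2H0][#6] is the SMARTS for a thioether: an aliphatic sulfur bridging two carbons with no H on the sulfur.
The molecule carries 2 separate instances of a methylthio ether (-SCH3) meeting every constraint; each maps to a distinct set of atoms, giving 2 matches.

2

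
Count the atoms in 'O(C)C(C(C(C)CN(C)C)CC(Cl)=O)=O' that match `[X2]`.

1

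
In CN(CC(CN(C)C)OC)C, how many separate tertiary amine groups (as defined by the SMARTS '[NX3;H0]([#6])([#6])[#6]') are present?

[NX3;H0]([#6])([#6])[#6] is the SMARTS for a tertiary amine: a trivalent nitrogen with no H, bonded to three carbons.
The molecule carries 2 separate instances of a dimethylamino group (-N(CH3)2) meeting every constraint; each maps to a distinct set of atoms, giving 2 matches.

2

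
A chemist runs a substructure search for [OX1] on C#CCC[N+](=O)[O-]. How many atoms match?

The query [OX1] means: aliphatic oxygen with one total connection — typically a carbonyl =O or an oxide.
Check the 7 heavy atoms by environment: 2× C (X4) → no; 1× N (charge +1, X3) → no; 1× O (charge -1, X1) → match; 1× O (X1) → match; 2× C (X2) → no.
Summing the matching environments: 1 + 1 = 2 matching atoms.

2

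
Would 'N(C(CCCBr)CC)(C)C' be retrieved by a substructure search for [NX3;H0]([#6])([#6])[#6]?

Yes

The pattern [NX3;H0]([#6])([#6])[#6] describes a trivalent nitrogen with no H, bonded to three carbons — a tertiary amine.
The molecule carries a dimethylamino group (-N(CH3)2), whose atoms satisfy every constraint of the query, so the pattern matches.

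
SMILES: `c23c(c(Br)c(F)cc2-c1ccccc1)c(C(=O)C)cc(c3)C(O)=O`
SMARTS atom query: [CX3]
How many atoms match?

The query [CX3] means: C with X3: aliphatic carbon with exactly 3 total connections.
Check the 24 heavy atoms by environment: 16× c (aromatic, X3) → no; 1× Br (X1) → no; 1× F (X1) → no; 2× C (X3) → match; 2× O (X1) → no; 1× O (X2) → no; 1× C (X4) → no.
That gives 2 matching atoms.

2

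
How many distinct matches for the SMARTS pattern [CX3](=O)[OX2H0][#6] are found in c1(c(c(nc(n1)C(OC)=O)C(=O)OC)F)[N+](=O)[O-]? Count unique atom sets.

2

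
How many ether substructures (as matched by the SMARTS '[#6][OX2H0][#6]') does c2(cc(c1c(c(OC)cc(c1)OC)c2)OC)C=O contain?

[#6][OX2H0][#6] is the SMARTS for an ether: an aliphatic oxygen bridging two carbons with no H on the oxygen.
The molecule carries 3 separate instances of a methoxy ether (-OCH3) meeting every constraint; each maps to a distinct set of atoms, giving 3 matches.

3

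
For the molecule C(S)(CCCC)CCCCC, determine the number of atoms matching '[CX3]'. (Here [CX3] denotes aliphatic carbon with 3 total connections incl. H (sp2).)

0

Check the 11 heavy atoms by environment: 10× C (X4) → no; 1× S (X2) → no.
No environment satisfies the query, so 0 matching atoms.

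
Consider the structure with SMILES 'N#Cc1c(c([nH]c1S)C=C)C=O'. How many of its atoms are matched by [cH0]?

4

The query [cH0] means: aromatic carbon with no attached hydrogen (substituted or ring-fusion).
Check the 12 heavy atoms by environment: 1× n (aromatic, H1) → no; 4× c (aromatic, H0) → match; 1× S (H1) → no; 2× C (H1) → no; 1× C (H2) → no; 1× O (H0) → no; 1× C (H0) → no; 1× N (H0) → no.
That gives 4 matching atoms.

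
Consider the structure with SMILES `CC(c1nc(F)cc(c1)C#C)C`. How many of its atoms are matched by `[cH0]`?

Check the 12 heavy atoms by environment: 1× n (aromatic, H0) → no; 3× c (aromatic, H0) → match; 2× c (aromatic, H1) → no; 1× C (H0) → no; 2× C (H1) → no; 2× C (H3) → no; 1× F (H0) → no.
That gives 3 matching atoms.

3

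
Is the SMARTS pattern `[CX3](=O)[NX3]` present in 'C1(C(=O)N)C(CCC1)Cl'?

Yes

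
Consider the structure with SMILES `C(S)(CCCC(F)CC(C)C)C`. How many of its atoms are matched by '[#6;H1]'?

3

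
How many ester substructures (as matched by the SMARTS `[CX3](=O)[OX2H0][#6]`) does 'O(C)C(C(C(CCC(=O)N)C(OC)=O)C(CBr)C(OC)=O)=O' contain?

[CX3](=O)[OX2H0][#6] is the SMARTS for an ester: a carbonyl carbon bonded to an oxygen that is itself bonded to carbon (no H on that O).
The molecule carries 3 separate instances of a methyl-ester group (-C(=O)OCH3) meeting every constraint; each maps to a distinct set of atoms, giving 3 matches.

3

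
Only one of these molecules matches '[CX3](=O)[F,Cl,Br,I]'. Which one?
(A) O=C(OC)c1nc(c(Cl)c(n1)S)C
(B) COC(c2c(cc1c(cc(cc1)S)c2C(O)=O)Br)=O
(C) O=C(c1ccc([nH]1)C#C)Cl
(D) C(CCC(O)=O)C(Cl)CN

[CX3](=O)[F,Cl,Br,I] describes a carbonyl carbon bonded to a halogen (an acyl halide).
(A) has a chloro substituent but the Cl is not on a carbonyl carbon.
(B) has a carboxylic acid group (-C(=O)OH) but the carbonyl is bonded to -OH, not to a halogen.
(C) contains an acyl chloride (-C(=O)Cl), which satisfies every atom and bond constraint.
(D) has a carboxylic acid group (-C(=O)OH) but the carbonyl is bonded to -OH, not to a halogen.
So the answer is (C).

C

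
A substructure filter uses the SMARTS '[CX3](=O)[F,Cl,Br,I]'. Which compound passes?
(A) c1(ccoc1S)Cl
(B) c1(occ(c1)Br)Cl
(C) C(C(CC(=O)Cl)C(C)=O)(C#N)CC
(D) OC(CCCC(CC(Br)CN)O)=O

C

[CX3](=O)[F,Cl,Br,I] describes a carbonyl carbon bonded to a halogen (an acyl halide).
(A) has a chloro substituent but the Cl is not on a carbonyl carbon.
(B) has a chloro substituent but the Cl is not on a carbonyl carbon.
(C) contains an acyl chloride (-C(=O)Cl), which satisfies every atom and bond constraint.
(D) has a carboxylic acid group (-C(=O)OH) but the carbonyl is bonded to -OH, not to a halogen.
So the answer is (C).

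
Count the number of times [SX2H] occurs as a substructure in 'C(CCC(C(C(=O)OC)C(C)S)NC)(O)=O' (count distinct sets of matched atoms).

1

[SX2H] is the SMARTS for a thiol: an aliphatic sulfur with two connections, one being H.
Exactly one fragment in the molecule meets all constraints, giving 1 match.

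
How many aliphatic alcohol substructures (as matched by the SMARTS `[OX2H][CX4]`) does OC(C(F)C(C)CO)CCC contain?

2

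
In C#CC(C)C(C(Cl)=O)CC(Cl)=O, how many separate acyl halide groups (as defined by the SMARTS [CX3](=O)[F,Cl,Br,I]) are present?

2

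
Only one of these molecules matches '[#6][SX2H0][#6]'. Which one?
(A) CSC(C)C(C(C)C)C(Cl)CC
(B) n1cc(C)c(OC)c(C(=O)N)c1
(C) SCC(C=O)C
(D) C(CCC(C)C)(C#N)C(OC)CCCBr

A

[#6][SX2H0][#6] describes an aliphatic sulfur bridging two carbons with no H on the sulfur (a thioether).
(A) contains a methylthio ether (-SCH3), which satisfies every atom and bond constraint.
(B) has a methoxy ether (-OCH3) but the bridging atom is O, not S.
(C) has a thiol (-SH) but the sulfur has H1, not H0 bridging two carbons.
(D) has a methoxy ether (-OCH3) but the bridging atom is O, not S.
So the answer is (A).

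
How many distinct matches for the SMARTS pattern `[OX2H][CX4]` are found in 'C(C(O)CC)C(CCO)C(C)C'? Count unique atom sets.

2

[OX2H][CX4] is the SMARTS for an aliphatic alcohol: a hydroxyl oxygen bound to an sp3 (X4) carbon.
The molecule carries 2 separate instances of a hydroxyl group (-OH) meeting every constraint; each maps to a distinct set of atoms, giving 2 matches.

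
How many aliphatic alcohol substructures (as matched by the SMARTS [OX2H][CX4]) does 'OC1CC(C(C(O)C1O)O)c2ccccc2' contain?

4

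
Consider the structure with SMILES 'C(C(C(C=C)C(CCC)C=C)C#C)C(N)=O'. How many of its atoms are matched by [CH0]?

2

Check the 16 heavy atoms by environment: 5× C (H2) → no; 6× C (H1) → no; 2× C (H0) → match; 1× O (H0) → no; 1× N (H2) → no; 1× C (H3) → no.
That gives 2 matching atoms.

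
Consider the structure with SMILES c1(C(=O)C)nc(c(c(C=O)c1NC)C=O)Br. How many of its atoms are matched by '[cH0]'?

5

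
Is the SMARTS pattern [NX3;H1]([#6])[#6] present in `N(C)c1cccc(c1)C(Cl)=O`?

Yes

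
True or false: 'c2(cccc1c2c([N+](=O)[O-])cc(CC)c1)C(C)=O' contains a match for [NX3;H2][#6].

False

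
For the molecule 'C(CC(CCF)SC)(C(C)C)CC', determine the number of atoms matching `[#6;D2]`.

4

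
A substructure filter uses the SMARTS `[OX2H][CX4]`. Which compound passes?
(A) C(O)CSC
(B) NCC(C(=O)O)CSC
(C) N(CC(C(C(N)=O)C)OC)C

[OX2H][CX4] describes a hydroxyl oxygen bound to an sp3 (X4) carbon (an aliphatic alcohol).
(A) contains a hydroxyl group (-OH), which satisfies every atom and bond constraint.
(B) has a carboxylic acid group (-C(=O)OH) but the -OH is on a CX3 carbonyl carbon, not a CX4 carbon.
(C) has a methoxy ether (-OCH3) but the oxygen has H0 (ether), not H1.
So the answer is (A).

A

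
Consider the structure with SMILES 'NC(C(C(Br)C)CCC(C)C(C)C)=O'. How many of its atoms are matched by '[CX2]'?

0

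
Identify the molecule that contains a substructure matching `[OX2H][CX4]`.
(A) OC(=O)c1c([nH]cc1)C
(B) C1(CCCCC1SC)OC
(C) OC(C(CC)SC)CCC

C

[OX2H][CX4] describes a hydroxyl oxygen bound to an sp3 (X4) carbon (an aliphatic alcohol).
(A) has a carboxylic acid group (-C(=O)OH) but the -OH is on a CX3 carbonyl carbon, not a CX4 carbon.
(B) has a methoxy ether (-OCH3) but the oxygen has H0 (ether), not H1.
(C) contains a hydroxyl group (-OH), which satisfies every atom and bond constraint.
So the answer is (C).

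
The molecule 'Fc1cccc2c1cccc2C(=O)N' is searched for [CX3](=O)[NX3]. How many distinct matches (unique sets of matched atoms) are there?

1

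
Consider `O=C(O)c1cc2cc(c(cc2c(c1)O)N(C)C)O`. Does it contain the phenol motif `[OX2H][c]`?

Yes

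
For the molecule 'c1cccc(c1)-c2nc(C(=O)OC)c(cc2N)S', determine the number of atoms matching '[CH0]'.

1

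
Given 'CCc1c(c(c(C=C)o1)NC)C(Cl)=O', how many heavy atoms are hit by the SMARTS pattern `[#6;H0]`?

The query [#6;H0] means: any carbon with no attached hydrogen.
Check the 14 heavy atoms by environment: 1× o (aromatic, H0) → no; 4× c (aromatic, H0) → match; 1× C (H0) → match; 1× O (H0) → no; 1× Cl (H0) → no; 1× N (H1) → no; 2× C (H3) → no; 1× C (H1) → no; 2× C (H2) → no.
Summing the matching environments: 4 + 1 = 5 matching atoms.

5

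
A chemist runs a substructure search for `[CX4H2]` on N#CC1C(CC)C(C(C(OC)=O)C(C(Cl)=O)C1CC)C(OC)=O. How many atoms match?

2

The query [CX4H2] means: sp3 carbon (X4) with exactly two hydrogens.
Check the 23 heavy atoms by environment: 6× C (H1, X4) → no; 3× C (H0, X3) → no; 3× O (H0, X1) → no; 2× O (H0, X2) → no; 4× C (H3, X4) → no; 2× C (H2, X4) → match; 1× C (H0, X2) → no; 1× N (H0, X1) → no; 1× Cl (H0, X1) → no.
That gives 2 matching atoms.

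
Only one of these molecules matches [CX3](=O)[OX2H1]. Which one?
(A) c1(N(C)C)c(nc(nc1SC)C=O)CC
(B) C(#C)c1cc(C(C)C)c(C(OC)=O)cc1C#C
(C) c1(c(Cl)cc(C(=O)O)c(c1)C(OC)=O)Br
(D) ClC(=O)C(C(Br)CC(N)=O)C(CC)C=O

C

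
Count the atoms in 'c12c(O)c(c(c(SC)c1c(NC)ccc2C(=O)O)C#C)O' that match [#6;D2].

The query [#6;D2] means: any carbon bonded to exactly two heavy atoms.
Check the 21 heavy atoms by environment: 8× c (aromatic, D3) → no; 2× c (aromatic, D2) → match; 1× C (D3) → no; 4× O (D1) → no; 1× S (D2) → no; 3× C (D1) → no; 1× C (D2) → match; 1× N (D2) → no.
Summing the matching environments: 2 + 1 = 3 matching atoms.

3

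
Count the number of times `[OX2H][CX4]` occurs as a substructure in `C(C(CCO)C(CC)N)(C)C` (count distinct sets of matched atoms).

[OX2H][CX4] is the SMARTS for an aliphatic alcohol: a hydroxyl oxygen bound to an sp3 (X4) carbon.
Exactly one fragment in the molecule meets all constraints, giving 1 match.

1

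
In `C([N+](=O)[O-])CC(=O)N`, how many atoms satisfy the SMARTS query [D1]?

Check the 8 heavy atoms by environment: 2× C (D2) → no; 1× N (charge +1, D3) → no; 1× O (charge -1, D1) → match; 2× O (D1) → match; 1× C (D3) → no; 1× N (D1) → match.
Summing the matching environments: 1 + 2 + 1 = 4 matching atoms.

4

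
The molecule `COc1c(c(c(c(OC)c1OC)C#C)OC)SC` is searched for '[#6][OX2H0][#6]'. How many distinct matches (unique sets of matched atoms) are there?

[#6][OX2H0][#6] is the SMARTS for an ether: an aliphatic oxygen bridging two carbons with no H on the oxygen.
The molecule carries 4 separate instances of a methoxy ether (-OCH3) meeting every constraint; each maps to a distinct set of atoms, giving 4 matches.

4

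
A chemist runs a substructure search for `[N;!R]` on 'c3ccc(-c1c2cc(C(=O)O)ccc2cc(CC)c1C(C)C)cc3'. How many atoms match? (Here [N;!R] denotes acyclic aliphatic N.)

0

The query [N;!R] means: aliphatic nitrogen not in a ring.
Check the 24 heavy atoms by environment: 16× c (aromatic, in 6-ring) → no; 6× C (acyclic) → no; 2× O (acyclic) → no.
No environment satisfies the query, so 0 matching atoms.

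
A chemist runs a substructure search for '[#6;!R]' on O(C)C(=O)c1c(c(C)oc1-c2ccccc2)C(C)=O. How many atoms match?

5

The query [#6;!R] means: carbon not in any ring.
Check the 19 heavy atoms by environment: 1× o (aromatic, in 5-ring) → no; 4× c (aromatic, in 5-ring) → no; 5× C (acyclic) → match; 3× O (acyclic) → no; 6× c (aromatic, in 6-ring) → no.
That gives 5 matching atoms.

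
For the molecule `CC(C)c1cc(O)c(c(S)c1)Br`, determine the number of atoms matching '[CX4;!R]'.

3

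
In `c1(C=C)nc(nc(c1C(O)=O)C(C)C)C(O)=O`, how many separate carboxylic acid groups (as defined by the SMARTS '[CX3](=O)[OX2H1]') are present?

2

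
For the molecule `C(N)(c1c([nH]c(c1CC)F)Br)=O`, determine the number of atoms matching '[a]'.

5

Check the 12 heavy atoms by environment: 1× n (aromatic) → match; 4× c (aromatic) → match; 3× C → no; 1× O → no; 1× N → no; 1× F → no; 1× Br → no.
Summing the matching environments: 1 + 4 = 5 matching atoms.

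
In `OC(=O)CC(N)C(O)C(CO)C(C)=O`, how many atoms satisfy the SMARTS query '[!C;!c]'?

6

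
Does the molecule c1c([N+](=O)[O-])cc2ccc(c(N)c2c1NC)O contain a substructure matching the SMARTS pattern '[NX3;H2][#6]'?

Yes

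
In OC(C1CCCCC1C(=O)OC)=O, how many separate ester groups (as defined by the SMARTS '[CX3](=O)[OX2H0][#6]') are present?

1

[CX3](=O)[OX2H0][#6] is the SMARTS for an ester: a carbonyl carbon bonded to an oxygen that is itself bonded to carbon (no H on that O).
Exactly one fragment in the molecule meets all constraints, giving 1 match.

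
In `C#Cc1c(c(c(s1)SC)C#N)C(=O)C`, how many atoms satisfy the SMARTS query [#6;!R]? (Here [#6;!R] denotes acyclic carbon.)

The query [#6;!R] means: carbon not in any ring.
Check the 14 heavy atoms by environment: 1× s (aromatic, in 5-ring) → no; 4× c (aromatic, in 5-ring) → no; 1× S (acyclic) → no; 6× C (acyclic) → match; 1× O (acyclic) → no; 1× N (acyclic) → no.
That gives 6 matching atoms.

6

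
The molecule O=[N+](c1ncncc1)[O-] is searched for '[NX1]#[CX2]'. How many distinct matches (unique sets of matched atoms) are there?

0

[NX1]#[CX2] is the SMARTS for a nitrile: a nitrogen triple-bonded to a two-connected carbon.
The molecule has a nitro group (-[N+](=O)[O-]), but there is no C#N triple bond; nothing else fits, so there are 0 matches.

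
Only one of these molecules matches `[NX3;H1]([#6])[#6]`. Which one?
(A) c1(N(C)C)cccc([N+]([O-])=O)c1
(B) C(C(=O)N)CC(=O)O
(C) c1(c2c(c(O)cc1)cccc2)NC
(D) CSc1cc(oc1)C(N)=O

C

[NX3;H1]([#6])[#6] describes a trivalent nitrogen with one H, bonded to two carbons (a secondary amine).
(A) has a dimethylamino group (-N(CH3)2) but the nitrogen has H0, not H1.
(B) has a primary amide (-C(=O)NH2) but the -C(=O)NH2 nitrogen has H2, not H1.
(C) contains an N-methylamino group (-NHCH3), which satisfies every atom and bond constraint.
(D) has a primary amide (-C(=O)NH2) but the -C(=O)NH2 nitrogen has H2, not H1.
So the answer is (C).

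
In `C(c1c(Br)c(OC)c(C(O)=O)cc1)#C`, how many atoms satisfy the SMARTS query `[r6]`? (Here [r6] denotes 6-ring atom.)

6

The query [r6] means: r6 matches atoms in a six-membered ring.
Check the 14 heavy atoms by environment: 6× c (aromatic, in 6-ring) → match; 4× C (acyclic) → no; 3× O (acyclic) → no; 1× Br (acyclic) → no.
That gives 6 matching atoms.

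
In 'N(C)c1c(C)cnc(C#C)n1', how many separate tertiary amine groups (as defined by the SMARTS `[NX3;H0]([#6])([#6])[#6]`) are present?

0

[NX3;H0]([#6])([#6])[#6] is the SMARTS for a tertiary amine: a trivalent nitrogen with no H, bonded to three carbons.
The molecule has an N-methylamino group (-NHCH3), but the nitrogen still has one H (H1), not H0; nothing else fits, so there are 0 matches.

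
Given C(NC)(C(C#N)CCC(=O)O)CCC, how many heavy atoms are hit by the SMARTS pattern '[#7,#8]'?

4

The query [#7,#8] means: nitrogen or oxygen (comma = OR).
Check the 14 heavy atoms by environment: 10× C → no; 2× N → match; 2× O → match.
Summing the matching environments: 2 + 2 = 4 matching atoms.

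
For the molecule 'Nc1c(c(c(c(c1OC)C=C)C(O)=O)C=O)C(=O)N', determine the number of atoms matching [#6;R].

Check the 19 heavy atoms by environment: 6× c (aromatic, in 6-ring) → match; 6× C (acyclic) → no; 5× O (acyclic) → no; 2× N (acyclic) → no.
That gives 6 matching atoms.

6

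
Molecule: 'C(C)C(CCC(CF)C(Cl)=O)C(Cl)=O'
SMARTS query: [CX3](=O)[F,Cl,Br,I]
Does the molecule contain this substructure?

Yes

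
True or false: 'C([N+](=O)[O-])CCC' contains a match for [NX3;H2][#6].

False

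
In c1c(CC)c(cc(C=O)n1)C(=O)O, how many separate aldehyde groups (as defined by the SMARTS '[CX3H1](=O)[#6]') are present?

1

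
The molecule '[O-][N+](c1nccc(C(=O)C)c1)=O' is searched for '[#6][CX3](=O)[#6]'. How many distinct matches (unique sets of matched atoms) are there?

[#6][CX3](=O)[#6] is the SMARTS for a ketone: a carbonyl carbon (no H) flanked by two carbons.
Exactly one fragment in the molecule meets all constraints, giving 1 match.

1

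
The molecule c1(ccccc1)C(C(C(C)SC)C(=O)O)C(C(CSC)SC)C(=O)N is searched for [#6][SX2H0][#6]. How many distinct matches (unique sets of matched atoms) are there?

3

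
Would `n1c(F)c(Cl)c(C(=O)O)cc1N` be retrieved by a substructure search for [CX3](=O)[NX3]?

No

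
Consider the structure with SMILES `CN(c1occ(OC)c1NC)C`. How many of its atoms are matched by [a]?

5

Check the 12 heavy atoms by environment: 1× o (aromatic) → match; 4× c (aromatic) → match; 1× O → no; 4× C → no; 2× N → no.
Summing the matching environments: 1 + 4 = 5 matching atoms.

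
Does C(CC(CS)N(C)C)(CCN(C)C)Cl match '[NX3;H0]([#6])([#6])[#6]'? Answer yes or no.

The pattern [NX3;H0]([#6])([#6])[#6] describes a trivalent nitrogen with no H, bonded to three carbons — a tertiary amine.
The molecule carries a dimethylamino group (-N(CH3)2), whose atoms satisfy every constraint of the query, so the pattern matches.

Yes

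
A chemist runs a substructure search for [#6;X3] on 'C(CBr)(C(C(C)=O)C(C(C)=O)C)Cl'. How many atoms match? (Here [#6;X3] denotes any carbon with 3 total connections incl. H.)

The query [#6;X3] means: any carbon (aromatic or not) with three total connections.
Check the 13 heavy atoms by environment: 7× C (X4) → no; 2× C (X3) → match; 2× O (X1) → no; 1× Cl (X1) → no; 1× Br (X1) → no.
That gives 2 matching atoms.

2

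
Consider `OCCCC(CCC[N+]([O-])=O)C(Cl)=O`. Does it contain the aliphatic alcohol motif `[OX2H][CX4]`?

Yes

The pattern [OX2H][CX4] describes a hydroxyl oxygen bound to an sp3 (X4) carbon — an aliphatic alcohol.
The molecule carries a hydroxyl group (-OH), whose atoms satisfy every constraint of the query, so the pattern matches.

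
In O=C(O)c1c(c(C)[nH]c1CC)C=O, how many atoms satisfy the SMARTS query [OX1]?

Check the 13 heavy atoms by environment: 1× n (aromatic, X3) → no; 4× c (aromatic, X3) → no; 3× C (X4) → no; 2× C (X3) → no; 2× O (X1) → match; 1× O (X2) → no.
That gives 2 matching atoms.

2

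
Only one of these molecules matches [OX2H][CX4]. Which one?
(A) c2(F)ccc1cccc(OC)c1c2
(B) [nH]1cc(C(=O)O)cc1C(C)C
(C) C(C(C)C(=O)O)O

C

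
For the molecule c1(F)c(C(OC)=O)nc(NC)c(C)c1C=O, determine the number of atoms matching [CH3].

3

The query [CH3] means: aliphatic carbon with exactly three hydrogens.
Check the 16 heavy atoms by environment: 1× n (aromatic, H0) → no; 5× c (aromatic, H0) → no; 1× F (H0) → no; 3× C (H3) → match; 1× C (H1) → no; 3× O (H0) → no; 1× N (H1) → no; 1× C (H0) → no.
That gives 3 matching atoms.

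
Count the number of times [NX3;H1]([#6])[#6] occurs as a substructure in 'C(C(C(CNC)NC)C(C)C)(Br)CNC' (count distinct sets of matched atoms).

3

[NX3;H1]([#6])[#6] is the SMARTS for a secondary amine: a trivalent nitrogen with one H, bonded to two carbons.
The molecule carries 3 separate instances of an N-methylamino group (-NHCH3) meeting every constraint; each maps to a distinct set of atoms, giving 3 matches.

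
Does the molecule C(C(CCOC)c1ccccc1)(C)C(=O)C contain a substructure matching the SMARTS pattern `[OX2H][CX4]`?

The pattern [OX2H][CX4] describes a hydroxyl oxygen bound to an sp3 (X4) carbon — an aliphatic alcohol.
The closest candidate here is a methoxy ether (-OCH3), but the oxygen has H0 (ether), not H1. No other fragment satisfies the full query, so there is no match.

No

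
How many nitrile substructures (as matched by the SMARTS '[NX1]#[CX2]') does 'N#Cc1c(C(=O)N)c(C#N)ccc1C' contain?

2

[NX1]#[CX2] is the SMARTS for a nitrile: a nitrogen triple-bonded to a two-connected carbon.
The molecule carries 2 separate instances of a nitrile (-C#N) meeting every constraint; each maps to a distinct set of atoms, giving 2 matches.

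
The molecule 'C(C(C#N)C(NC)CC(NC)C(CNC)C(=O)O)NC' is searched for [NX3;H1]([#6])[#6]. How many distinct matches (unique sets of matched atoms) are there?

4

[NX3;H1]([#6])[#6] is the SMARTS for a secondary amine: a trivalent nitrogen with one H, bonded to two carbons.
The molecule carries 4 separate instances of an N-methylamino group (-NHCH3) meeting every constraint; each maps to a distinct set of atoms, giving 4 matches.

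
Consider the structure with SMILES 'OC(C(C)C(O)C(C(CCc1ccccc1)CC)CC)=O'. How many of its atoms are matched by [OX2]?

2

The query [OX2] means: aliphatic oxygen with two total connections — ether, hydroxyl, or ester single-bond O.
Check the 21 heavy atoms by environment: 11× C (X4) → no; 2× O (X2) → match; 1× C (X3) → no; 1× O (X1) → no; 6× c (aromatic, X3) → no.
That gives 2 matching atoms.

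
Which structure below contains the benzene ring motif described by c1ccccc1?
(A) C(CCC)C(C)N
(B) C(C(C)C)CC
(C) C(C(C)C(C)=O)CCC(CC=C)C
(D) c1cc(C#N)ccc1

D

c1ccccc1 describes six aromatic carbons in a ring (a benzene ring).
(A) has a methyl group (-CH3) but no six-membered all-carbon aromatic ring is present.
(B) has a methyl group (-CH3) but no six-membered all-carbon aromatic ring is present.
(C) has a methyl group (-CH3) but no six-membered all-carbon aromatic ring is present.
(D) contains the required atom environment, so the pattern matches.
So the answer is (D).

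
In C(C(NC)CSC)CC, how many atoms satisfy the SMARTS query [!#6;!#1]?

The query [!#6;!#1] means: not carbon and not hydrogen — any heteroatom.
Check the 9 heavy atoms by environment: 7× C → no; 1× N → match; 1× S → match.
Summing the matching environments: 1 + 1 = 2 matching atoms.

2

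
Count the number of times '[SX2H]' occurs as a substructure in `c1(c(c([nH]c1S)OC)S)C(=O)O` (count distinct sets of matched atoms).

2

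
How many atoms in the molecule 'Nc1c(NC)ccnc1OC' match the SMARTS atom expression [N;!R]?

2

Check the 11 heavy atoms by environment: 1× n (aromatic, in 6-ring) → no; 5× c (aromatic, in 6-ring) → no; 1× O (acyclic) → no; 2× C (acyclic) → no; 2× N (acyclic) → match.
That gives 2 matching atoms.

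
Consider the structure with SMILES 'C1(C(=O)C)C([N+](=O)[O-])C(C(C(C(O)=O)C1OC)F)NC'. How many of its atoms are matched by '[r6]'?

The query [r6] means: r6 matches atoms in a six-membered ring.
Check the 20 heavy atoms by environment: 6× C (in 6-ring) → match; 1× N (acyclic) → no; 5× C (acyclic) → no; 5× O (acyclic) → no; 1× F (acyclic) → no; 1× N (charge +1, acyclic) → no; 1× O (charge -1, acyclic) → no.
That gives 6 matching atoms.

6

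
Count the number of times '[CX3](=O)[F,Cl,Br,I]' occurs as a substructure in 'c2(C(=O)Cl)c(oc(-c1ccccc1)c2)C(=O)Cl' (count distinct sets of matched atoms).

2

[CX3](=O)[F,Cl,Br,I] is the SMARTS for an acyl halide: a carbonyl carbon bonded to a halogen.
The molecule carries 2 separate instances of an acyl chloride (-C(=O)Cl) meeting every constraint; each maps to a distinct set of atoms, giving 2 matches.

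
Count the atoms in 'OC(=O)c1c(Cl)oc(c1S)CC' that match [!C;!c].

The query [!C;!c] means: neither aliphatic nor aromatic carbon — same as [!#6].
Check the 12 heavy atoms by environment: 1× o (aromatic) → match; 4× c (aromatic) → no; 3× C → no; 2× O → match; 1× S → match; 1× Cl → match.
Summing the matching environments: 1 + 2 + 1 + 1 = 5 matching atoms.

5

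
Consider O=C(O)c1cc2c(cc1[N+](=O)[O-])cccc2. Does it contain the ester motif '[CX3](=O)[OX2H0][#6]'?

No

The pattern [CX3](=O)[OX2H0][#6] describes a carbonyl carbon bonded to an oxygen that is itself bonded to carbon (no H on that O) — an ester.
The closest candidate here is a carboxylic acid group (-C(=O)OH), but the singly-bonded O carries H (OX2H1, not H0). No other fragment satisfies the full query, so there is no match.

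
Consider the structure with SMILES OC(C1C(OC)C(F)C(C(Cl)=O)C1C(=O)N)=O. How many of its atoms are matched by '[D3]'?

Check the 17 heavy atoms by environment: 8× C (D3) → match; 1× O (D2) → no; 1× C (D1) → no; 1× F (D1) → no; 4× O (D1) → no; 1× Cl (D1) → no; 1× N (D1) → no.
That gives 8 matching atoms.

8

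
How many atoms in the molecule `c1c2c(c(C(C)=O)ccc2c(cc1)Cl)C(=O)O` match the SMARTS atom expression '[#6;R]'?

10

The query [#6;R] means: carbon that is part of a ring.
Check the 17 heavy atoms by environment: 10× c (aromatic, in 6-ring) → match; 1× Cl (acyclic) → no; 3× C (acyclic) → no; 3× O (acyclic) → no.
That gives 10 matching atoms.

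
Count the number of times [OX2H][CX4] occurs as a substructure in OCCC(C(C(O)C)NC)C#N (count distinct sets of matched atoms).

2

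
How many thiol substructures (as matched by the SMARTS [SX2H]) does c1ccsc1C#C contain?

[SX2H] is the SMARTS for a thiol: an aliphatic sulfur with two connections, one being H.
No fragment in the molecule satisfies every constraint, giving 0 matches.

0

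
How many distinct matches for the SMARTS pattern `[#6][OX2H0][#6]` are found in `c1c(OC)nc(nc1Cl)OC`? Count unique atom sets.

2

[#6][OX2H0][#6] is the SMARTS for an ether: an aliphatic oxygen bridging two carbons with no H on the oxygen.
The molecule carries 2 separate instances of a methoxy ether (-OCH3) meeting every constraint; each maps to a distinct set of atoms, giving 2 matches.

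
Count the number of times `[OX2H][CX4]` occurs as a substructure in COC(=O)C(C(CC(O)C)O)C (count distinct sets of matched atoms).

[OX2H][CX4] is the SMARTS for an aliphatic alcohol: a hydroxyl oxygen bound to an sp3 (X4) carbon.
The molecule carries 2 separate instances of a hydroxyl group (-OH) meeting every constraint; each maps to a distinct set of atoms, giving 2 matches.

2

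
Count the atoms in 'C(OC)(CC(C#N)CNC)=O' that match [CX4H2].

The query [CX4H2] means: sp3 carbon (X4) with exactly two hydrogens.
Check the 11 heavy atoms by environment: 2× C (H2, X4) → match; 1× C (H1, X4) → no; 1× N (H1, X3) → no; 2× C (H3, X4) → no; 1× C (H0, X2) → no; 1× N (H0, X1) → no; 1× C (H0, X3) → no; 1× O (H0, X1) → no; 1× O (H0, X2) → no.
That gives 2 matching atoms.

2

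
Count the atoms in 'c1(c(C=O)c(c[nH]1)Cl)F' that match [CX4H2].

0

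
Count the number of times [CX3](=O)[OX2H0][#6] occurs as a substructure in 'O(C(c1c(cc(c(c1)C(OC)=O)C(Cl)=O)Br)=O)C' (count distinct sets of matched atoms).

2

[CX3](=O)[OX2H0][#6] is the SMARTS for an ester: a carbonyl carbon bonded to an oxygen that is itself bonded to carbon (no H on that O).
The molecule carries 2 separate instances of a methyl-ester group (-C(=O)OCH3) meeting every constraint; each maps to a distinct set of atoms, giving 2 matches.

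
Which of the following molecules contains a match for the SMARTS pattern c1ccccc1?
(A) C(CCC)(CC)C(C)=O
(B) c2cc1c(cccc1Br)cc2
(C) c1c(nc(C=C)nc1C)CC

B

c1ccccc1 describes six aromatic carbons in a ring (a benzene ring).
(A) has a methyl group (-CH3) but no six-membered all-carbon aromatic ring is present.
(B) contains the required atom environment, so the pattern matches.
(C) has a methyl group (-CH3) but no six-membered all-carbon aromatic ring is present.
So the answer is (B).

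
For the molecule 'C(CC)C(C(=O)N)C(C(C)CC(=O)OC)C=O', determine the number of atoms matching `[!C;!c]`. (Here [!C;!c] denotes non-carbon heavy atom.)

5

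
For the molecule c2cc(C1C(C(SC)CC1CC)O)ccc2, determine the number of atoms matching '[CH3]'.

2

The query [CH3] means: aliphatic carbon with exactly three hydrogens.
Check the 16 heavy atoms by environment: 4× C (H1) → no; 2× C (H2) → no; 2× C (H3) → match; 1× S (H0) → no; 1× O (H1) → no; 1× c (aromatic, H0) → no; 5× c (aromatic, H1) → no.
That gives 2 matching atoms.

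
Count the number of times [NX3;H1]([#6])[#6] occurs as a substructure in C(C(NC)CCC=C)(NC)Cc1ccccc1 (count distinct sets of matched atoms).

2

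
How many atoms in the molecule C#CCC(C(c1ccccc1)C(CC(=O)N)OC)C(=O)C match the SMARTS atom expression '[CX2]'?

2

The query [CX2] means: C with X2: aliphatic carbon with exactly 2 total connections.
Check the 21 heavy atoms by environment: 7× C (X4) → no; 2× C (X3) → no; 2× O (X1) → no; 1× N (X3) → no; 2× C (X2) → match; 6× c (aromatic, X3) → no; 1× O (X2) → no.
That gives 2 matching atoms.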